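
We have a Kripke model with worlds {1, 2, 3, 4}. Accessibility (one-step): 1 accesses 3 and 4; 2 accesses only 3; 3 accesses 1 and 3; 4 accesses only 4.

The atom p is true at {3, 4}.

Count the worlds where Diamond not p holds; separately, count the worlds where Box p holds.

1 and 3

For Diamond not p:
1: successors {3, 4}; not p there: 3:F, 4:F. ✗
2: successors {3}; not p there: 3:F. ✗
3: successors {1, 3}; not p there: 1:T, 3:F. ✓
4: successors {4}; not p there: 4:F. ✗
— 1 world.
For Box p:
1: successors {3, 4}; p there: 3:T, 4:T. ✓
2: successors {3}; p there: 3:T. ✓
3: successors {1, 3}; p there: 1:F, 3:T. ✗
4: successors {4}; p there: 4:T. ✓
— 3 worlds.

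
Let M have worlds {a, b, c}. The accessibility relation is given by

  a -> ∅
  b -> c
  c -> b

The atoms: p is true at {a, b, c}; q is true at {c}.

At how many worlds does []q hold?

2

a: no successors, so []q holds vacuously. ✓
b: successors {c}; q there: c:T. ✓
c: successors {b}; q there: b:F. ✗
Satisfying worlds: {a, b}.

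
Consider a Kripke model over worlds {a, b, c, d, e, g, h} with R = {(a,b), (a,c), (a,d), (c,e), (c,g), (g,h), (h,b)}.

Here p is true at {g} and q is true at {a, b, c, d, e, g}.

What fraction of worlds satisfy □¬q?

a: successors {b, c, d}; ¬q there: b:F, c:F, d:F. ✗
b: no successors, so □¬q holds vacuously. ✓
c: successors {e, g}; ¬q there: e:F, g:F. ✗
d: no successors, so □¬q holds vacuously. ✓
e: no successors, so □¬q holds vacuously. ✓
g: successors {h}; ¬q there: h:T. ✓
h: successors {b}; ¬q there: b:F. ✗
That's 4 of 7 worlds, so 4/7.

4/7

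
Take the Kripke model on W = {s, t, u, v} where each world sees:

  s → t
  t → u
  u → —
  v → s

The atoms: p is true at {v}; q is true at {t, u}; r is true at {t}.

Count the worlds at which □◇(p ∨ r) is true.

2

s: successors {t}; ◇(p ∨ r) there: t:F. ✗
t: successors {u}; ◇(p ∨ r) there: u:F. ✗
u: no successors, so □◇(p ∨ r) holds vacuously. ✓
v: successors {s}; ◇(p ∨ r) there: s:T. ✓
Satisfying worlds: {u, v}.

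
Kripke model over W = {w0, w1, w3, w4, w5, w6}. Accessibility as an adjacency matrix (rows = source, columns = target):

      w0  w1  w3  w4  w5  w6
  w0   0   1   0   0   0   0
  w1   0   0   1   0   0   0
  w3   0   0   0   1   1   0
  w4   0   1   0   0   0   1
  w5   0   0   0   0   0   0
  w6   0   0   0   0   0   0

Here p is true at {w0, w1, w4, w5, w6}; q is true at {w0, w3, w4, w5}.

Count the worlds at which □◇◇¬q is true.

w0: successors {w1}; ◇◇¬q there: w1:F. ✗
w1: successors {w3}; ◇◇¬q there: w3:T. ✓
w3: successors {w4, w5}; ◇◇¬q there: w4:F, w5:F. ✗
w4: successors {w1, w6}; ◇◇¬q there: w1:F, w6:F. ✗
w5: no successors, so □◇◇¬q holds vacuously. ✓
w6: no successors, so □◇◇¬q holds vacuously. ✓
Satisfying worlds: {w1, w5, w6}.

3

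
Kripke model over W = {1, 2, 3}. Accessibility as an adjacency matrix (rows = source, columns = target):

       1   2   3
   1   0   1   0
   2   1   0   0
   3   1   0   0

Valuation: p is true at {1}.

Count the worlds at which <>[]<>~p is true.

1: successors {2}; []<>~p there: 2:T. ✓
2: successors {1}; []<>~p there: 1:F. ✗
3: successors {1}; []<>~p there: 1:F. ✗
Satisfying worlds: {1}.

1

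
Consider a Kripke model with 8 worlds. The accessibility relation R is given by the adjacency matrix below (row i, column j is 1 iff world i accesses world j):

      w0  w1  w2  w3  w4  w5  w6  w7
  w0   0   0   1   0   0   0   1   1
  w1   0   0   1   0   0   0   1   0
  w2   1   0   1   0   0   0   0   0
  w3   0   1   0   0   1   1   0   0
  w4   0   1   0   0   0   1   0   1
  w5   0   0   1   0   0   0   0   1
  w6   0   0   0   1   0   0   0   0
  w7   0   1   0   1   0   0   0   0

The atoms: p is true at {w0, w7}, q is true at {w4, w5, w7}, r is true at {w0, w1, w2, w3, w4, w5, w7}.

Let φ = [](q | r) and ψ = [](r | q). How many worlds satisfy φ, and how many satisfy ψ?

For [](q | r):
w0: successors {w2, w6, w7}; q | r there: w2:T, w6:F, w7:T. ✗
w1: successors {w2, w6}; q | r there: w2:T, w6:F. ✗
w2: successors {w0, w2}; q | r there: w0:T, w2:T. ✓
w3: successors {w1, w4, w5}; q | r there: w1:T, w4:T, w5:T. ✓
w4: successors {w1, w5, w7}; q | r there: w1:T, w5:T, w7:T. ✓
w5: successors {w2, w7}; q | r there: w2:T, w7:T. ✓
w6: successors {w3}; q | r there: w3:T. ✓
w7: successors {w1, w3}; q | r there: w1:T, w3:T. ✓
— 6 worlds.
For [](r | q):
w0: successors {w2, w6, w7}; r | q there: w2:T, w6:F, w7:T. ✗
w1: successors {w2, w6}; r | q there: w2:T, w6:F. ✗
w2: successors {w0, w2}; r | q there: w0:T, w2:T. ✓
w3: successors {w1, w4, w5}; r | q there: w1:T, w4:T, w5:T. ✓
w4: successors {w1, w5, w7}; r | q there: w1:T, w5:T, w7:T. ✓
w5: successors {w2, w7}; r | q there: w2:T, w7:T. ✓
w6: successors {w3}; r | q there: w3:T. ✓
w7: successors {w1, w3}; r | q there: w1:T, w3:T. ✓
— 6 worlds.

6 and 6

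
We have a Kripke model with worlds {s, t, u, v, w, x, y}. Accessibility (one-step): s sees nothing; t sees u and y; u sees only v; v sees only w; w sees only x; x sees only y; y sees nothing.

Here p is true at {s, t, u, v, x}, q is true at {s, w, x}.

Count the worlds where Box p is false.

3

s: no successors, so Box p holds vacuously. ✓
t: successors {u, y}; p there: u:T, y:F. ✗
u: successors {v}; p there: v:T. ✓
v: successors {w}; p there: w:F. ✗
w: successors {x}; p there: x:T. ✓
x: successors {y}; p there: y:F. ✗
y: no successors, so Box p holds vacuously. ✓
Satisfying worlds: {s, u, w, y}.
So Box p fails at the other 3 worlds.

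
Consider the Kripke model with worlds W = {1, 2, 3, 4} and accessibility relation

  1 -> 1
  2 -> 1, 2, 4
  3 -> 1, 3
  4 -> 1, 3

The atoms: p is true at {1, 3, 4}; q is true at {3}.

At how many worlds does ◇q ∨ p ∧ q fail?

1: ◇q is F, p ∧ q is F. ✗
2: ◇q is F, p ∧ q is F. ✗
3: ◇q is T, p ∧ q is T. ✓
4: ◇q is T, p ∧ q is F. ✓
Satisfying worlds: {3, 4}.
So ◇q ∨ p ∧ q fails at the other 2 worlds.

2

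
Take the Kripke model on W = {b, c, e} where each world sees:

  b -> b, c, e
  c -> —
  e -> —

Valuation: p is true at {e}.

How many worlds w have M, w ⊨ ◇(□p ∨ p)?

1

b: successors {b, c, e}; □p ∨ p there: b:F, c:T, e:T. ✓
c: no successors, so ◇(□p ∨ p) fails. ✗
e: no successors, so ◇(□p ∨ p) fails. ✗
Satisfying worlds: {b}.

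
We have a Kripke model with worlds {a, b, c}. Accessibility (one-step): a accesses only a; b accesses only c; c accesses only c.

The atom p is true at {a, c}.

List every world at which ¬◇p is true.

∅

a: ◇p is T. ✗
b: ◇p is T. ✗
c: ◇p is T. ✗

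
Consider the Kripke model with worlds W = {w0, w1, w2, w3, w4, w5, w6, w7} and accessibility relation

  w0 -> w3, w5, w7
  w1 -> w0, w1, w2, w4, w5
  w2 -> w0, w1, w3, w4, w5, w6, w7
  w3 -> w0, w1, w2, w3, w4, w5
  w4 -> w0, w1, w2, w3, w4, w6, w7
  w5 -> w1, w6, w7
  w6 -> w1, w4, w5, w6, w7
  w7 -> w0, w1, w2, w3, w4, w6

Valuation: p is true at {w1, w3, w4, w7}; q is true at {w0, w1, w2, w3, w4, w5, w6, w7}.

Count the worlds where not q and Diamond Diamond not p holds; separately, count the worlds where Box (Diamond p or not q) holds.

For not q and Diamond Diamond not p:
w0: not q is F, Diamond Diamond not p is T. ✗
w1: not q is F, Diamond Diamond not p is T. ✗
w2: not q is F, Diamond Diamond not p is T. ✗
w3: not q is F, Diamond Diamond not p is T. ✗
w4: not q is F, Diamond Diamond not p is T. ✗
w5: not q is F, Diamond Diamond not p is T. ✗
w6: not q is F, Diamond Diamond not p is T. ✗
w7: not q is F, Diamond Diamond not p is T. ✗
— 0 worlds.
For Box (Diamond p or not q):
w0: successors {w3, w5, w7}; Diamond p or not q there: w3:T, w5:T, w7:T. ✓
w1: successors {w0, w1, w2, w4, w5}; Diamond p or not q there: w0:T, w1:T, w2:T, w4:T, w5:T. ✓
w2: successors {w0, w1, w3, w4, w5, w6, w7}; Diamond p or not q there: w0:T, w1:T, w3:T, w4:T, w5:T, w6:T, w7:T. ✓
w3: successors {w0, w1, w2, w3, w4, w5}; Diamond p or not q there: w0:T, w1:T, w2:T, w3:T, w4:T, w5:T. ✓
w4: successors {w0, w1, w2, w3, w4, w6, w7}; Diamond p or not q there: w0:T, w1:T, w2:T, w3:T, w4:T, w6:T, w7:T. ✓
w5: successors {w1, w6, w7}; Diamond p or not q there: w1:T, w6:T, w7:T. ✓
w6: successors {w1, w4, w5, w6, w7}; Diamond p or not q there: w1:T, w4:T, w5:T, w6:T, w7:T. ✓
w7: successors {w0, w1, w2, w3, w4, w6}; Diamond p or not q there: w0:T, w1:T, w2:T, w3:T, w4:T, w6:T. ✓
— 8 worlds.

0 and 8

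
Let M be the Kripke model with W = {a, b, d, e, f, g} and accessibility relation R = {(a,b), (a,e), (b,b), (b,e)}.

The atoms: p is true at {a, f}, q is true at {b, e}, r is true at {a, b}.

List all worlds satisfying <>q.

a: successors {b, e}; q there: b:T, e:T. ✓
b: successors {b, e}; q there: b:T, e:T. ✓
d: no successors, so <>q fails. ✗
e: no successors, so <>q fails. ✗
f: no successors, so <>q fails. ✗
g: no successors, so <>q fails. ✗

{a, b}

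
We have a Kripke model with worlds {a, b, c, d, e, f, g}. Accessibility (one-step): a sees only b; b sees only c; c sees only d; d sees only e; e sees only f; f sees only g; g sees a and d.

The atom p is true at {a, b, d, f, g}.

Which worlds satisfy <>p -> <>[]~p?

a: <>p is T, <>[]~p is T. ✓
b: <>p is F, <>[]~p is F. ✓
c: <>p is T, <>[]~p is T. ✓
d: <>p is F, <>[]~p is F. ✓
e: <>p is T, <>[]~p is F. ✗
f: <>p is T, <>[]~p is F. ✗
g: <>p is T, <>[]~p is T. ✓

{a, b, c, d, g}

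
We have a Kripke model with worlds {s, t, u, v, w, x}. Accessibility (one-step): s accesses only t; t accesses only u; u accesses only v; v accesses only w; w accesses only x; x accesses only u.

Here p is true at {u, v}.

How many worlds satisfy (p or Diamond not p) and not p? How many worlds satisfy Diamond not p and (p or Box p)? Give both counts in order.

2 and 1

For (p or Diamond not p) and not p:
s: p or Diamond not p is T, not p is T. ✓
t: p or Diamond not p is F, not p is T. ✗
u: p or Diamond not p is T, not p is F. ✗
v: p or Diamond not p is T, not p is F. ✗
w: p or Diamond not p is T, not p is T. ✓
x: p or Diamond not p is F, not p is T. ✗
— 2 worlds.
For Diamond not p and (p or Box p):
s: Diamond not p is T, p or Box p is F. ✗
t: Diamond not p is F, p or Box p is T. ✗
u: Diamond not p is F, p or Box p is T. ✗
v: Diamond not p is T, p or Box p is T. ✓
w: Diamond not p is T, p or Box p is F. ✗
x: Diamond not p is F, p or Box p is T. ✗
— 1 world.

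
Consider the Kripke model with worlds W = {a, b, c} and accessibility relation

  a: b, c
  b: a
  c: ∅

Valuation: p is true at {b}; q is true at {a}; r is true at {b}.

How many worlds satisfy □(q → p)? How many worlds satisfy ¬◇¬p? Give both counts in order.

For □(q → p):
a: successors {b, c}; q → p there: b:T, c:T. ✓
b: successors {a}; q → p there: a:F. ✗
c: no successors, so □(q → p) holds vacuously. ✓
— 2 worlds.
For ¬◇¬p:
a: ◇¬p is T. ✗
b: ◇¬p is T. ✗
c: ◇¬p is F. ✓
— 1 world.

2 and 1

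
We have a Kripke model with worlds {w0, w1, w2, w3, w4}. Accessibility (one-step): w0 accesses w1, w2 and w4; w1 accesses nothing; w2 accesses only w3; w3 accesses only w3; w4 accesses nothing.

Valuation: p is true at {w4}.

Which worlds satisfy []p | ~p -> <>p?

{w0}

w0: []p | ~p is T, <>p is T. ✓
w1: []p | ~p is T, <>p is F. ✗
w2: []p | ~p is T, <>p is F. ✗
w3: []p | ~p is T, <>p is F. ✗
w4: []p | ~p is T, <>p is F. ✗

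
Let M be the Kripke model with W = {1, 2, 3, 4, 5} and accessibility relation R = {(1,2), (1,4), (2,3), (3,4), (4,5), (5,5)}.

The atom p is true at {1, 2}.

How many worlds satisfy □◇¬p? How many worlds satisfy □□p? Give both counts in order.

For □◇¬p:
1: successors {2, 4}; ◇¬p there: 2:T, 4:T. ✓
2: successors {3}; ◇¬p there: 3:T. ✓
3: successors {4}; ◇¬p there: 4:T. ✓
4: successors {5}; ◇¬p there: 5:T. ✓
5: successors {5}; ◇¬p there: 5:T. ✓
— 5 worlds.
For □□p:
1: successors {2, 4}; □p there: 2:F, 4:F. ✗
2: successors {3}; □p there: 3:F. ✗
3: successors {4}; □p there: 4:F. ✗
4: successors {5}; □p there: 5:F. ✗
5: successors {5}; □p there: 5:F. ✗
— 0 worlds.

5 and 0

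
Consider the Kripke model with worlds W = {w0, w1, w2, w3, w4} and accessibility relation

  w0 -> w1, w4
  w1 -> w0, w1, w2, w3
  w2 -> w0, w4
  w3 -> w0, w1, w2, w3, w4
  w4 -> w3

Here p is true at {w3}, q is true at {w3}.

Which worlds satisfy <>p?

{w1, w3, w4}

w0: successors {w1, w4}; p there: w1:F, w4:F. ✗
w1: successors {w0, w1, w2, w3}; p there: w0:F, w1:F, w2:F, w3:T. ✓
w2: successors {w0, w4}; p there: w0:F, w4:F. ✗
w3: successors {w0, w1, w2, w3, w4}; p there: w0:F, w1:F, w2:F, w3:T, w4:F. ✓
w4: successors {w3}; p there: w3:T. ✓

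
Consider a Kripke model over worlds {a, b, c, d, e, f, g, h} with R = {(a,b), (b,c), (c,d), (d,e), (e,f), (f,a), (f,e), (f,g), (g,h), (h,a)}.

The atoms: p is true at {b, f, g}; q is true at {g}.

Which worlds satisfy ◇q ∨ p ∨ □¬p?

a: ◇q is F, p ∨ □¬p is F. ✗
b: ◇q is F, p ∨ □¬p is T. ✓
c: ◇q is F, p ∨ □¬p is T. ✓
d: ◇q is F, p ∨ □¬p is T. ✓
e: ◇q is F, p ∨ □¬p is F. ✗
f: ◇q is T, p ∨ □¬p is T. ✓
g: ◇q is F, p ∨ □¬p is T. ✓
h: ◇q is F, p ∨ □¬p is T. ✓

{b, c, d, f, g, h}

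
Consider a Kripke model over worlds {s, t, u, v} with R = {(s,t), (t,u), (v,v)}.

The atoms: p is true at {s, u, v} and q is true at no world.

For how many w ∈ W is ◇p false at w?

2

s: successors {t}; p there: t:F. ✗
t: successors {u}; p there: u:T. ✓
u: no successors, so ◇p fails. ✗
v: successors {v}; p there: v:T. ✓
Satisfying worlds: {t, v}.
So ◇p fails at the other 2 worlds.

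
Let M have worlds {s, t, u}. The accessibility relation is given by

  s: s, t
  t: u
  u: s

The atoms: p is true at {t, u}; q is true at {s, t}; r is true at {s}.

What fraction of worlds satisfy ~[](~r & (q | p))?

2/3

s: [](~r & (q | p)) is F. ✓
t: [](~r & (q | p)) is T. ✗
u: [](~r & (q | p)) is F. ✓
That's 2 of 3 worlds, so 2/3.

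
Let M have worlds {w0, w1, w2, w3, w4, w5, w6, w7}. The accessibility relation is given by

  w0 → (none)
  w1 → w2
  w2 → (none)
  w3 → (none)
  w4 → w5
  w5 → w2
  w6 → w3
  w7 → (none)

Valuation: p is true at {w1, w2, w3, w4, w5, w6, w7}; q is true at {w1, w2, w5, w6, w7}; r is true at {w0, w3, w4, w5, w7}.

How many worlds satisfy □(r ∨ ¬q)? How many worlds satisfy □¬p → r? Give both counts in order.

For □(r ∨ ¬q):
w0: no successors, so □(r ∨ ¬q) holds vacuously. ✓
w1: successors {w2}; r ∨ ¬q there: w2:F. ✗
w2: no successors, so □(r ∨ ¬q) holds vacuously. ✓
w3: no successors, so □(r ∨ ¬q) holds vacuously. ✓
w4: successors {w5}; r ∨ ¬q there: w5:T. ✓
w5: successors {w2}; r ∨ ¬q there: w2:F. ✗
w6: successors {w3}; r ∨ ¬q there: w3:T. ✓
w7: no successors, so □(r ∨ ¬q) holds vacuously. ✓
— 6 worlds.
For □¬p → r:
w0: □¬p is T, r is T. ✓
w1: □¬p is F, r is F. ✓
w2: □¬p is T, r is F. ✗
w3: □¬p is T, r is T. ✓
w4: □¬p is F, r is T. ✓
w5: □¬p is F, r is T. ✓
w6: □¬p is F, r is F. ✓
w7: □¬p is T, r is T. ✓
— 7 worlds.

6 and 7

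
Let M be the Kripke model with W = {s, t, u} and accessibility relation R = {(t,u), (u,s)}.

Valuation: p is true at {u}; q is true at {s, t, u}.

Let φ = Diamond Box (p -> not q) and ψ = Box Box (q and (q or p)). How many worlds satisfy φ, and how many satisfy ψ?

For Diamond Box (p -> not q):
s: no successors, so Diamond Box (p -> not q) fails. ✗
t: successors {u}; Box (p -> not q) there: u:T. ✓
u: successors {s}; Box (p -> not q) there: s:T. ✓
— 2 worlds.
For Box Box (q and (q or p)):
s: no successors, so Box Box (q and (q or p)) holds vacuously. ✓
t: successors {u}; Box (q and (q or p)) there: u:T. ✓
u: successors {s}; Box (q and (q or p)) there: s:T. ✓
— 3 worlds.

2 and 3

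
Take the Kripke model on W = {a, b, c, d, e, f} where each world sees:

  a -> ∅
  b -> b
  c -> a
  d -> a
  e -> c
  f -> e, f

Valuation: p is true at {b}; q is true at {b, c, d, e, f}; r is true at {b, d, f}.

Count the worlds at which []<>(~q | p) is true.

3

a: no successors, so []<>(~q | p) holds vacuously. ✓
b: successors {b}; <>(~q | p) there: b:T. ✓
c: successors {a}; <>(~q | p) there: a:F. ✗
d: successors {a}; <>(~q | p) there: a:F. ✗
e: successors {c}; <>(~q | p) there: c:T. ✓
f: successors {e, f}; <>(~q | p) there: e:F, f:F. ✗
Satisfying worlds: {a, b, e}.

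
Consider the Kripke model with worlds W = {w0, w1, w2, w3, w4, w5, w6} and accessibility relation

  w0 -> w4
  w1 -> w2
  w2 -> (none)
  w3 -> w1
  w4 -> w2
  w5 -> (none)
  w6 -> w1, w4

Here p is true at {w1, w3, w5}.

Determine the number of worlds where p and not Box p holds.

1

w0: p is F, not Box p is T. ✗
w1: p is T, not Box p is T. ✓
w2: p is F, not Box p is F. ✗
w3: p is T, not Box p is F. ✗
w4: p is F, not Box p is T. ✗
w5: p is T, not Box p is F. ✗
w6: p is F, not Box p is T. ✗
Satisfying worlds: {w1}.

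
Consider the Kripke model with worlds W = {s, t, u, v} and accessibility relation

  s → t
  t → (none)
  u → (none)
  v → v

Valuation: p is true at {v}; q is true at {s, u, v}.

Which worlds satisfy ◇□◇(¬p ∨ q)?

s: successors {t}; □◇(¬p ∨ q) there: t:T. ✓
t: no successors, so ◇□◇(¬p ∨ q) fails. ✗
u: no successors, so ◇□◇(¬p ∨ q) fails. ✗
v: successors {v}; □◇(¬p ∨ q) there: v:T. ✓

{s, v}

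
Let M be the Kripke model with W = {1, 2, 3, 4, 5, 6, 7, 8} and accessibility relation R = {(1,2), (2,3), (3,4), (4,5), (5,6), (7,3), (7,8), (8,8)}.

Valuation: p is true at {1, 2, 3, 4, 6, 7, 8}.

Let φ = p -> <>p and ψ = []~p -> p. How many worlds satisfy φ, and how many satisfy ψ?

For p -> <>p:
1: p is T, <>p is T. ✓
2: p is T, <>p is T. ✓
3: p is T, <>p is T. ✓
4: p is T, <>p is F. ✗
5: p is F, <>p is T. ✓
6: p is T, <>p is F. ✗
7: p is T, <>p is T. ✓
8: p is T, <>p is T. ✓
— 6 worlds.
For []~p -> p:
1: []~p is F, p is T. ✓
2: []~p is F, p is T. ✓
3: []~p is F, p is T. ✓
4: []~p is T, p is T. ✓
5: []~p is F, p is F. ✓
6: []~p is T, p is T. ✓
7: []~p is F, p is T. ✓
8: []~p is F, p is T. ✓
— 8 worlds.

6 and 8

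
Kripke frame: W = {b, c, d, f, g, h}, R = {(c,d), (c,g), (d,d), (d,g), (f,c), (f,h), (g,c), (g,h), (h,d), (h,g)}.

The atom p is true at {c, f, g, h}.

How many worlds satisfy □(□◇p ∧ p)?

3

b: no successors, so □(□◇p ∧ p) holds vacuously. ✓
c: successors {d, g}; □◇p ∧ p there: d:F, g:T. ✗
d: successors {d, g}; □◇p ∧ p there: d:F, g:T. ✗
f: successors {c, h}; □◇p ∧ p there: c:T, h:T. ✓
g: successors {c, h}; □◇p ∧ p there: c:T, h:T. ✓
h: successors {d, g}; □◇p ∧ p there: d:F, g:T. ✗
Satisfying worlds: {b, f, g}.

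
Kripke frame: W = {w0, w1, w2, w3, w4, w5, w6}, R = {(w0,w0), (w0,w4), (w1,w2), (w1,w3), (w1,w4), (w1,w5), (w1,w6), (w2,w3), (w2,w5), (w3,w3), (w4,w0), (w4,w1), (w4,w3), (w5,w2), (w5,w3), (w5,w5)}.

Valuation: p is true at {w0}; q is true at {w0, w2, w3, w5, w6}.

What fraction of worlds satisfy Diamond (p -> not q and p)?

w0: successors {w0, w4}; p -> not q and p there: w0:F, w4:T. ✓
w1: successors {w2, w3, w4, w5, w6}; p -> not q and p there: w2:T, w3:T, w4:T, w5:T, w6:T. ✓
w2: successors {w3, w5}; p -> not q and p there: w3:T, w5:T. ✓
w3: successors {w3}; p -> not q and p there: w3:T. ✓
w4: successors {w0, w1, w3}; p -> not q and p there: w0:F, w1:T, w3:T. ✓
w5: successors {w2, w3, w5}; p -> not q and p there: w2:T, w3:T, w5:T. ✓
w6: no successors, so Diamond (p -> not q and p) fails. ✗
That's 6 of 7 worlds, so 6/7.

6/7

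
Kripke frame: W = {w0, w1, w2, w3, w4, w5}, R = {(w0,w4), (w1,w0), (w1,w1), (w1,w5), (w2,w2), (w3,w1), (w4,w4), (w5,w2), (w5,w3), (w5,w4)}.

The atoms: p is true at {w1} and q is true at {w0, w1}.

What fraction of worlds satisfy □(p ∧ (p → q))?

w0: successors {w4}; p ∧ (p → q) there: w4:F. ✗
w1: successors {w0, w1, w5}; p ∧ (p → q) there: w0:F, w1:T, w5:F. ✗
w2: successors {w2}; p ∧ (p → q) there: w2:F. ✗
w3: successors {w1}; p ∧ (p → q) there: w1:T. ✓
w4: successors {w4}; p ∧ (p → q) there: w4:F. ✗
w5: successors {w2, w3, w4}; p ∧ (p → q) there: w2:F, w3:F, w4:F. ✗
That's 1 of 6 worlds, so 1/6.

1/6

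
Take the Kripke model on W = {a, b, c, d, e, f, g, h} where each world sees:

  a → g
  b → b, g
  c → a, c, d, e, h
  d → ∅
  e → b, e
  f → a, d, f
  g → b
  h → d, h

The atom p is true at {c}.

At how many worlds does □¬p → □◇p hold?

2

a: □¬p is T, □◇p is F. ✗
b: □¬p is T, □◇p is F. ✗
c: □¬p is F, □◇p is F. ✓
d: □¬p is T, □◇p is T. ✓
e: □¬p is T, □◇p is F. ✗
f: □¬p is T, □◇p is F. ✗
g: □¬p is T, □◇p is F. ✗
h: □¬p is T, □◇p is F. ✗
Satisfying worlds: {c, d}.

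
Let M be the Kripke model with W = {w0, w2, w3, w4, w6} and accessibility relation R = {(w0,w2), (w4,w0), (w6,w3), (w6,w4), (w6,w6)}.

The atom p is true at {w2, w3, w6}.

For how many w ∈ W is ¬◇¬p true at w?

3

w0: ◇¬p is F. ✓
w2: ◇¬p is F. ✓
w3: ◇¬p is F. ✓
w4: ◇¬p is T. ✗
w6: ◇¬p is T. ✗
Satisfying worlds: {w0, w2, w3}.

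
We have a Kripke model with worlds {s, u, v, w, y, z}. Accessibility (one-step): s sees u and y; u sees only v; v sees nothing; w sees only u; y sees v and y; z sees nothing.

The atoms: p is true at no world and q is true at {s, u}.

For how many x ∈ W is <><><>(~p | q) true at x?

s: successors {u, y}; <><>(~p | q) there: u:F, y:T. ✓
u: successors {v}; <><>(~p | q) there: v:F. ✗
v: no successors, so <><><>(~p | q) fails. ✗
w: successors {u}; <><>(~p | q) there: u:F. ✗
y: successors {v, y}; <><>(~p | q) there: v:F, y:T. ✓
z: no successors, so <><><>(~p | q) fails. ✗
Satisfying worlds: {s, y}.

2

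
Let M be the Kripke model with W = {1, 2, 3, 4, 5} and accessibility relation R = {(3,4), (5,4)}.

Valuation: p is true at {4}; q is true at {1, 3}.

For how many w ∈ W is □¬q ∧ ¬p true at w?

1: □¬q is T, ¬p is T. ✓
2: □¬q is T, ¬p is T. ✓
3: □¬q is T, ¬p is T. ✓
4: □¬q is T, ¬p is F. ✗
5: □¬q is T, ¬p is T. ✓
Satisfying worlds: {1, 2, 3, 5}.

4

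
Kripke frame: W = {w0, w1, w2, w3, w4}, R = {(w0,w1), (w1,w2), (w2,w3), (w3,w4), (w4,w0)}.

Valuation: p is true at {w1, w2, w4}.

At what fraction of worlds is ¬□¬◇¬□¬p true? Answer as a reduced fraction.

3/5

w0: □¬◇¬□¬p is T. ✗
w1: □¬◇¬□¬p is F. ✓
w2: □¬◇¬□¬p is T. ✗
w3: □¬◇¬□¬p is F. ✓
w4: □¬◇¬□¬p is F. ✓
That's 3 of 5 worlds, so 3/5.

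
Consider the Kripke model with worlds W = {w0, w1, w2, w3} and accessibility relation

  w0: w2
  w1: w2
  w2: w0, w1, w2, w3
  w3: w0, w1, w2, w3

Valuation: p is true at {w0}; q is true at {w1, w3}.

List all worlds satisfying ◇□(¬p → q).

∅

w0: successors {w2}; □(¬p → q) there: w2:F. ✗
w1: successors {w2}; □(¬p → q) there: w2:F. ✗
w2: successors {w0, w1, w2, w3}; □(¬p → q) there: w0:F, w1:F, w2:F, w3:F. ✗
w3: successors {w0, w1, w2, w3}; □(¬p → q) there: w0:F, w1:F, w2:F, w3:F. ✗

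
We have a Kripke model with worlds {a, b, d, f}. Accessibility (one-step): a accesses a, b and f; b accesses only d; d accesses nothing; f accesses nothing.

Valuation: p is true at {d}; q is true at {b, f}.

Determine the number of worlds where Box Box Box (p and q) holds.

3

a: successors {a, b, f}; Box Box (p and q) there: a:F, b:T, f:T. ✗
b: successors {d}; Box Box (p and q) there: d:T. ✓
d: no successors, so Box Box Box (p and q) holds vacuously. ✓
f: no successors, so Box Box Box (p and q) holds vacuously. ✓
Satisfying worlds: {b, d, f}.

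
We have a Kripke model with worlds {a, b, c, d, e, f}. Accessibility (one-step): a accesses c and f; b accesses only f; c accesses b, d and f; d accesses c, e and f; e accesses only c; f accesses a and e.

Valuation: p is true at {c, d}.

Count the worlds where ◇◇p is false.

a: successors {c, f}; ◇p there: c:T, f:F. ✓
b: successors {f}; ◇p there: f:F. ✗
c: successors {b, d, f}; ◇p there: b:F, d:T, f:F. ✓
d: successors {c, e, f}; ◇p there: c:T, e:T, f:F. ✓
e: successors {c}; ◇p there: c:T. ✓
f: successors {a, e}; ◇p there: a:T, e:T. ✓
Satisfying worlds: {a, c, d, e, f}.
So ◇◇p fails at the other 1 world.

1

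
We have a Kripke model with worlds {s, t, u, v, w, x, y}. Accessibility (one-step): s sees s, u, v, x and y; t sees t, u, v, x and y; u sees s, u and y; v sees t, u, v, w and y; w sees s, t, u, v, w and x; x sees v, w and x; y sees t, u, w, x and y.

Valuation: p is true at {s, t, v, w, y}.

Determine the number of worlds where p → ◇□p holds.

2

s: p is T, ◇□p is F. ✗
t: p is T, ◇□p is F. ✗
u: p is F, ◇□p is F. ✓
v: p is T, ◇□p is F. ✗
w: p is T, ◇□p is F. ✗
x: p is F, ◇□p is F. ✓
y: p is T, ◇□p is F. ✗
Satisfying worlds: {u, x}.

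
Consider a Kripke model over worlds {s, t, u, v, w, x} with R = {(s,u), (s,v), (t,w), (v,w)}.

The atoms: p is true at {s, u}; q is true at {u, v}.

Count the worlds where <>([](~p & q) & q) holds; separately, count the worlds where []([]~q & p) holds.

1 and 3

For <>([](~p & q) & q):
s: successors {u, v}; [](~p & q) & q there: u:T, v:F. ✓
t: successors {w}; [](~p & q) & q there: w:F. ✗
u: no successors, so <>([](~p & q) & q) fails. ✗
v: successors {w}; [](~p & q) & q there: w:F. ✗
w: no successors, so <>([](~p & q) & q) fails. ✗
x: no successors, so <>([](~p & q) & q) fails. ✗
— 1 world.
For []([]~q & p):
s: successors {u, v}; []~q & p there: u:T, v:F. ✗
t: successors {w}; []~q & p there: w:F. ✗
u: no successors, so []([]~q & p) holds vacuously. ✓
v: successors {w}; []~q & p there: w:F. ✗
w: no successors, so []([]~q & p) holds vacuously. ✓
x: no successors, so []([]~q & p) holds vacuously. ✓
— 3 worlds.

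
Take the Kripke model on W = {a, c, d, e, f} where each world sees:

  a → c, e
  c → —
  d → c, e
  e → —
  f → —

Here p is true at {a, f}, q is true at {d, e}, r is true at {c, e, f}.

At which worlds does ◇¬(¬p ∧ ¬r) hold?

{a, d}

a: successors {c, e}; ¬(¬p ∧ ¬r) there: c:T, e:T. ✓
c: no successors, so ◇¬(¬p ∧ ¬r) fails. ✗
d: successors {c, e}; ¬(¬p ∧ ¬r) there: c:T, e:T. ✓
e: no successors, so ◇¬(¬p ∧ ¬r) fails. ✗
f: no successors, so ◇¬(¬p ∧ ¬r) fails. ✗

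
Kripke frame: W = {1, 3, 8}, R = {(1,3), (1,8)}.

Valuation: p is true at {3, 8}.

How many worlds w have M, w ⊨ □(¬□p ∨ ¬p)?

2

1: successors {3, 8}; ¬□p ∨ ¬p there: 3:F, 8:F. ✗
3: no successors, so □(¬□p ∨ ¬p) holds vacuously. ✓
8: no successors, so □(¬□p ∨ ¬p) holds vacuously. ✓
Satisfying worlds: {3, 8}.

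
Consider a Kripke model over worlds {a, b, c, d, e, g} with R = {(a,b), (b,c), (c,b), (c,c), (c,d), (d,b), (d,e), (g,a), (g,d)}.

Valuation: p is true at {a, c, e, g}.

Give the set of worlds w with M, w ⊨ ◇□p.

{a, c, d}

a: successors {b}; □p there: b:T. ✓
b: successors {c}; □p there: c:F. ✗
c: successors {b, c, d}; □p there: b:T, c:F, d:F. ✓
d: successors {b, e}; □p there: b:T, e:T. ✓
e: no successors, so ◇□p fails. ✗
g: successors {a, d}; □p there: a:F, d:F. ✗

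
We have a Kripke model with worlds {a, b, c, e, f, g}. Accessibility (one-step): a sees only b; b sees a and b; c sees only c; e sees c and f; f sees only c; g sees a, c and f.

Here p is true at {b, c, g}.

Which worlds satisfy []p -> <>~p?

{b, e, g}

a: []p is T, <>~p is F. ✗
b: []p is F, <>~p is T. ✓
c: []p is T, <>~p is F. ✗
e: []p is F, <>~p is T. ✓
f: []p is T, <>~p is F. ✗
g: []p is F, <>~p is T. ✓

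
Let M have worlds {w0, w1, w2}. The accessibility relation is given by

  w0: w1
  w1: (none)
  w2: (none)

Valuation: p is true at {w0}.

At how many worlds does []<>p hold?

2

w0: successors {w1}; <>p there: w1:F. ✗
w1: no successors, so []<>p holds vacuously. ✓
w2: no successors, so []<>p holds vacuously. ✓
Satisfying worlds: {w1, w2}.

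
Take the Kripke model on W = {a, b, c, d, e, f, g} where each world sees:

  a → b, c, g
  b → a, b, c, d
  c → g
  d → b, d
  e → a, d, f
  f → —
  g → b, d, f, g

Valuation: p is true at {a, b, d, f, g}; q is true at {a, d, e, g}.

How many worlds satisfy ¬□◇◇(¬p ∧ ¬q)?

a: □◇◇(¬p ∧ ¬q) is F. ✓
b: □◇◇(¬p ∧ ¬q) is F. ✓
c: □◇◇(¬p ∧ ¬q) is T. ✗
d: □◇◇(¬p ∧ ¬q) is T. ✗
e: □◇◇(¬p ∧ ¬q) is F. ✓
f: □◇◇(¬p ∧ ¬q) is T. ✗
g: □◇◇(¬p ∧ ¬q) is F. ✓
Satisfying worlds: {a, b, e, g}.

4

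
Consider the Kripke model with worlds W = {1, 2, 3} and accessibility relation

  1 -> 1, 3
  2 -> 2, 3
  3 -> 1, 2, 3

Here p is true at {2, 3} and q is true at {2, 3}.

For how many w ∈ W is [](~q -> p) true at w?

1

1: successors {1, 3}; ~q -> p there: 1:F, 3:T. ✗
2: successors {2, 3}; ~q -> p there: 2:T, 3:T. ✓
3: successors {1, 2, 3}; ~q -> p there: 1:F, 2:T, 3:T. ✗
Satisfying worlds: {2}.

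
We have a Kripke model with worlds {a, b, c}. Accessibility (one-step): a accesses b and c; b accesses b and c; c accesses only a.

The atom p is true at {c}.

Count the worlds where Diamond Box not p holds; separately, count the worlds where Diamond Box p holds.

2 and 0

For Diamond Box not p:
a: successors {b, c}; Box not p there: b:F, c:T. ✓
b: successors {b, c}; Box not p there: b:F, c:T. ✓
c: successors {a}; Box not p there: a:F. ✗
— 2 worlds.
For Diamond Box p:
a: successors {b, c}; Box p there: b:F, c:F. ✗
b: successors {b, c}; Box p there: b:F, c:F. ✗
c: successors {a}; Box p there: a:F. ✗
— 0 worlds.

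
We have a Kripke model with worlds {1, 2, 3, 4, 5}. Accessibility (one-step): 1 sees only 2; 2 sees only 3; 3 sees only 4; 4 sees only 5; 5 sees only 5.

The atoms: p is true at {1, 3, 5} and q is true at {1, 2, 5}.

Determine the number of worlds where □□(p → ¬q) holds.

2

1: successors {2}; □(p → ¬q) there: 2:T. ✓
2: successors {3}; □(p → ¬q) there: 3:T. ✓
3: successors {4}; □(p → ¬q) there: 4:F. ✗
4: successors {5}; □(p → ¬q) there: 5:F. ✗
5: successors {5}; □(p → ¬q) there: 5:F. ✗
Satisfying worlds: {1, 2}.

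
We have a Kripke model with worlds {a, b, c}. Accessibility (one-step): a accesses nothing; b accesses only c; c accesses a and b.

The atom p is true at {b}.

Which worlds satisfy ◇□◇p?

a: no successors, so ◇□◇p fails. ✗
b: successors {c}; □◇p there: c:F. ✗
c: successors {a, b}; □◇p there: a:T, b:T. ✓

{c}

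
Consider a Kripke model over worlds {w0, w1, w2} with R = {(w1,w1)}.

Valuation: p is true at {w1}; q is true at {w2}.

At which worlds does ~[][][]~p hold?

{w1}

w0: [][][]~p is T. ✗
w1: [][][]~p is F. ✓
w2: [][][]~p is T. ✗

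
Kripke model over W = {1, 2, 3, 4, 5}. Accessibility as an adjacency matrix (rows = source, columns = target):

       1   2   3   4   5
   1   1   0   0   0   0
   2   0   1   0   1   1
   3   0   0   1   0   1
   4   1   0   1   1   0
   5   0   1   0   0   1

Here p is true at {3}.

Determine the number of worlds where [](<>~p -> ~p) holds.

1: successors {1}; <>~p -> ~p there: 1:T. ✓
2: successors {2, 4, 5}; <>~p -> ~p there: 2:T, 4:T, 5:T. ✓
3: successors {3, 5}; <>~p -> ~p there: 3:F, 5:T. ✗
4: successors {1, 3, 4}; <>~p -> ~p there: 1:T, 3:F, 4:T. ✗
5: successors {2, 5}; <>~p -> ~p there: 2:T, 5:T. ✓
Satisfying worlds: {1, 2, 5}.

3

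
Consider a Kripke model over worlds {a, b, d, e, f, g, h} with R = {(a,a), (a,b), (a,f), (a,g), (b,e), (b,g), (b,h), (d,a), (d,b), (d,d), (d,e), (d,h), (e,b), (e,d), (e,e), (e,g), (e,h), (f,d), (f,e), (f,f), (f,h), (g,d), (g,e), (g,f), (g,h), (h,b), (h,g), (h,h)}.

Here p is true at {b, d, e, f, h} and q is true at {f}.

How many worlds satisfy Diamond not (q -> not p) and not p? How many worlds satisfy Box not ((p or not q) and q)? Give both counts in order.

2 and 4

For Diamond not (q -> not p) and not p:
a: Diamond not (q -> not p) is T, not p is T. ✓
b: Diamond not (q -> not p) is F, not p is F. ✗
d: Diamond not (q -> not p) is F, not p is F. ✗
e: Diamond not (q -> not p) is F, not p is F. ✗
f: Diamond not (q -> not p) is T, not p is F. ✗
g: Diamond not (q -> not p) is T, not p is T. ✓
h: Diamond not (q -> not p) is F, not p is F. ✗
— 2 worlds.
For Box not ((p or not q) and q):
a: successors {a, b, f, g}; not ((p or not q) and q) there: a:T, b:T, f:F, g:T. ✗
b: successors {e, g, h}; not ((p or not q) and q) there: e:T, g:T, h:T. ✓
d: successors {a, b, d, e, h}; not ((p or not q) and q) there: a:T, b:T, d:T, e:T, h:T. ✓
e: successors {b, d, e, g, h}; not ((p or not q) and q) there: b:T, d:T, e:T, g:T, h:T. ✓
f: successors {d, e, f, h}; not ((p or not q) and q) there: d:T, e:T, f:F, h:T. ✗
g: successors {d, e, f, h}; not ((p or not q) and q) there: d:T, e:T, f:F, h:T. ✗
h: successors {b, g, h}; not ((p or not q) and q) there: b:T, g:T, h:T. ✓
— 4 worlds.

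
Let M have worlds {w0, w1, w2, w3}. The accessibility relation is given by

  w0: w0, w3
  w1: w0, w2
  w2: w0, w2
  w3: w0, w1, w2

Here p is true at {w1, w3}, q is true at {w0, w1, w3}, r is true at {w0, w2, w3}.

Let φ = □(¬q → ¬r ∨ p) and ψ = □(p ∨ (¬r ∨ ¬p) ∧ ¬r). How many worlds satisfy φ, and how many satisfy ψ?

For □(¬q → ¬r ∨ p):
w0: successors {w0, w3}; ¬q → ¬r ∨ p there: w0:T, w3:T. ✓
w1: successors {w0, w2}; ¬q → ¬r ∨ p there: w0:T, w2:F. ✗
w2: successors {w0, w2}; ¬q → ¬r ∨ p there: w0:T, w2:F. ✗
w3: successors {w0, w1, w2}; ¬q → ¬r ∨ p there: w0:T, w1:T, w2:F. ✗
— 1 world.
For □(p ∨ (¬r ∨ ¬p) ∧ ¬r):
w0: successors {w0, w3}; p ∨ (¬r ∨ ¬p) ∧ ¬r there: w0:F, w3:T. ✗
w1: successors {w0, w2}; p ∨ (¬r ∨ ¬p) ∧ ¬r there: w0:F, w2:F. ✗
w2: successors {w0, w2}; p ∨ (¬r ∨ ¬p) ∧ ¬r there: w0:F, w2:F. ✗
w3: successors {w0, w1, w2}; p ∨ (¬r ∨ ¬p) ∧ ¬r there: w0:F, w1:T, w2:F. ✗
— 0 worlds.

1 and 0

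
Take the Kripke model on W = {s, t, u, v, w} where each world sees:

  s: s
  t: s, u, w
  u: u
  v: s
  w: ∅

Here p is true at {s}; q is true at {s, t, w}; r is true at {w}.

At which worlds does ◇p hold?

s: successors {s}; p there: s:T. ✓
t: successors {s, u, w}; p there: s:T, u:F, w:F. ✓
u: successors {u}; p there: u:F. ✗
v: successors {s}; p there: s:T. ✓
w: no successors, so ◇p fails. ✗

{s, t, v}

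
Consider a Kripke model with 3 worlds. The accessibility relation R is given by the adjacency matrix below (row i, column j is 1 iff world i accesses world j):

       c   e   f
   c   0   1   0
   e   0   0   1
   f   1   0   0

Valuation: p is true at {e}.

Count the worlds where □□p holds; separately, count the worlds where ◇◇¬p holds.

For □□p:
c: successors {e}; □p there: e:F. ✗
e: successors {f}; □p there: f:F. ✗
f: successors {c}; □p there: c:T. ✓
— 1 world.
For ◇◇¬p:
c: successors {e}; ◇¬p there: e:T. ✓
e: successors {f}; ◇¬p there: f:T. ✓
f: successors {c}; ◇¬p there: c:F. ✗
— 2 worlds.

1 and 2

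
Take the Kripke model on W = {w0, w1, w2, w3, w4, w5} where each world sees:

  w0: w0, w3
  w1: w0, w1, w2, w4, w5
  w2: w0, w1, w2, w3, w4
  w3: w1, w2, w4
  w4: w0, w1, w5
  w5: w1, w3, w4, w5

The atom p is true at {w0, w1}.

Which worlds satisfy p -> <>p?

{w0, w1, w2, w3, w4, w5}

w0: p is T, <>p is T. ✓
w1: p is T, <>p is T. ✓
w2: p is F, <>p is T. ✓
w3: p is F, <>p is T. ✓
w4: p is F, <>p is T. ✓
w5: p is F, <>p is T. ✓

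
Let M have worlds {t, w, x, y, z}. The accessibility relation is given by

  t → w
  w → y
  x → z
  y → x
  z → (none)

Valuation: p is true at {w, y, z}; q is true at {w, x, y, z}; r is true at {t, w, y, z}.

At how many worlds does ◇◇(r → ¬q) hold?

t: successors {w}; ◇(r → ¬q) there: w:F. ✗
w: successors {y}; ◇(r → ¬q) there: y:T. ✓
x: successors {z}; ◇(r → ¬q) there: z:F. ✗
y: successors {x}; ◇(r → ¬q) there: x:F. ✗
z: no successors, so ◇◇(r → ¬q) fails. ✗
Satisfying worlds: {w}.

1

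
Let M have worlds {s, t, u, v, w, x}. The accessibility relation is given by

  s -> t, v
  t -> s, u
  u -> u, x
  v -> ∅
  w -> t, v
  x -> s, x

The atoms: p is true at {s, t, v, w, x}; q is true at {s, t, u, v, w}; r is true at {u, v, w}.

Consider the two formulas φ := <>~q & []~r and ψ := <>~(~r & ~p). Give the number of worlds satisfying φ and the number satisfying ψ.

1 and 5

For <>~q & []~r:
s: <>~q is F, []~r is F. ✗
t: <>~q is F, []~r is F. ✗
u: <>~q is T, []~r is F. ✗
v: <>~q is F, []~r is T. ✗
w: <>~q is F, []~r is F. ✗
x: <>~q is T, []~r is T. ✓
— 1 world.
For <>~(~r & ~p):
s: successors {t, v}; ~(~r & ~p) there: t:T, v:T. ✓
t: successors {s, u}; ~(~r & ~p) there: s:T, u:T. ✓
u: successors {u, x}; ~(~r & ~p) there: u:T, x:T. ✓
v: no successors, so <>~(~r & ~p) fails. ✗
w: successors {t, v}; ~(~r & ~p) there: t:T, v:T. ✓
x: successors {s, x}; ~(~r & ~p) there: s:T, x:T. ✓
— 5 worlds.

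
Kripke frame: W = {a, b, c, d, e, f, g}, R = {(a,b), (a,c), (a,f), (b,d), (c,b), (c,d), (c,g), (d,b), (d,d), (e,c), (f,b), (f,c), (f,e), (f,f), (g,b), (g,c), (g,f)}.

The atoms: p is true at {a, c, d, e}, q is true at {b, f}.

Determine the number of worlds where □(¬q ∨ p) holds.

a: successors {b, c, f}; ¬q ∨ p there: b:F, c:T, f:F. ✗
b: successors {d}; ¬q ∨ p there: d:T. ✓
c: successors {b, d, g}; ¬q ∨ p there: b:F, d:T, g:T. ✗
d: successors {b, d}; ¬q ∨ p there: b:F, d:T. ✗
e: successors {c}; ¬q ∨ p there: c:T. ✓
f: successors {b, c, e, f}; ¬q ∨ p there: b:F, c:T, e:T, f:F. ✗
g: successors {b, c, f}; ¬q ∨ p there: b:F, c:T, f:F. ✗
Satisfying worlds: {b, e}.

2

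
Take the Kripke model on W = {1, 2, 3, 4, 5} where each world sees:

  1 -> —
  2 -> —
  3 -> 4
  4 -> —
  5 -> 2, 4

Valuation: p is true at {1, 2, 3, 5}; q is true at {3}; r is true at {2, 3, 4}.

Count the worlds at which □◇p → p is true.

1: □◇p is T, p is T. ✓
2: □◇p is T, p is T. ✓
3: □◇p is F, p is T. ✓
4: □◇p is T, p is F. ✗
5: □◇p is F, p is T. ✓
Satisfying worlds: {1, 2, 3, 5}.

4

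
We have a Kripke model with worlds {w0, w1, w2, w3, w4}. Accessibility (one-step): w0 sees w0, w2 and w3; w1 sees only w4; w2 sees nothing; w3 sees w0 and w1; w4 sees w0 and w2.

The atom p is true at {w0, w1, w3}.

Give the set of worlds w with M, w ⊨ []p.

{w2, w3}

w0: successors {w0, w2, w3}; p there: w0:T, w2:F, w3:T. ✗
w1: successors {w4}; p there: w4:F. ✗
w2: no successors, so []p holds vacuously. ✓
w3: successors {w0, w1}; p there: w0:T, w1:T. ✓
w4: successors {w0, w2}; p there: w0:T, w2:F. ✗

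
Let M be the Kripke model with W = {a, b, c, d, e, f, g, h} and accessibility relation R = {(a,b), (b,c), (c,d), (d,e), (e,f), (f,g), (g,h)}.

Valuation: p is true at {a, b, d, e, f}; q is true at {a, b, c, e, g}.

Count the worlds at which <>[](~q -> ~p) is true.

5

a: successors {b}; [](~q -> ~p) there: b:T. ✓
b: successors {c}; [](~q -> ~p) there: c:F. ✗
c: successors {d}; [](~q -> ~p) there: d:T. ✓
d: successors {e}; [](~q -> ~p) there: e:F. ✗
e: successors {f}; [](~q -> ~p) there: f:T. ✓
f: successors {g}; [](~q -> ~p) there: g:T. ✓
g: successors {h}; [](~q -> ~p) there: h:T. ✓
h: no successors, so <>[](~q -> ~p) fails. ✗
Satisfying worlds: {a, c, e, f, g}.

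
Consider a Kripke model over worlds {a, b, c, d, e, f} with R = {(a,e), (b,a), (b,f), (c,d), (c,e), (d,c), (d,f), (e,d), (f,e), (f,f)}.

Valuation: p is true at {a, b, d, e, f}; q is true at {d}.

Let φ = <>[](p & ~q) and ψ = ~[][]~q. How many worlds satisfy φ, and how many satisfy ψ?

3 and 4

For <>[](p & ~q):
a: successors {e}; [](p & ~q) there: e:F. ✗
b: successors {a, f}; [](p & ~q) there: a:T, f:T. ✓
c: successors {d, e}; [](p & ~q) there: d:F, e:F. ✗
d: successors {c, f}; [](p & ~q) there: c:F, f:T. ✓
e: successors {d}; [](p & ~q) there: d:F. ✗
f: successors {e, f}; [](p & ~q) there: e:F, f:T. ✓
— 3 worlds.
For ~[][]~q:
a: [][]~q is F. ✓
b: [][]~q is T. ✗
c: [][]~q is F. ✓
d: [][]~q is F. ✓
e: [][]~q is T. ✗
f: [][]~q is F. ✓
— 4 worlds.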